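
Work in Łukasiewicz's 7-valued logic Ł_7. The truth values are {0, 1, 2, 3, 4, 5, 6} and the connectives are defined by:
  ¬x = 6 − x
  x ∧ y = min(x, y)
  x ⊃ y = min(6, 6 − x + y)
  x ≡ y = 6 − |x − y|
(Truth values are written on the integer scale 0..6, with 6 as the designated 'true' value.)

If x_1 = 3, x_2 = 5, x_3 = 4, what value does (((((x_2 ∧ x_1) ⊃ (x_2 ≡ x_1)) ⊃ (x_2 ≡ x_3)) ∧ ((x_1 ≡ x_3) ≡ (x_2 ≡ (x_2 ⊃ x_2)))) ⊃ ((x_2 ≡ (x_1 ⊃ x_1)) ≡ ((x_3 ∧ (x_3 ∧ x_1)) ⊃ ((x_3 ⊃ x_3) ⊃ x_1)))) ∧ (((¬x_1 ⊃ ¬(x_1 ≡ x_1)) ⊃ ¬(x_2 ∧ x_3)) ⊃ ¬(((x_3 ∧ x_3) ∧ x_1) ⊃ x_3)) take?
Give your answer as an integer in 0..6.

1

x_2 ∧ x_1 = 5 ∧ 3 = 3
x_2 ≡ x_1 = 5 ≡ 3 = 4
(x_2 ∧ x_1) ⊃ (x_2 ≡ x_1) = 3 ⊃ 4 = 6
x_2 ≡ x_3 = 5 ≡ 4 = 5
((x_2 ∧ x_1) ⊃ (x_2 ≡ x_1)) ⊃ (x_2 ≡ x_3) = 6 ⊃ 5 = 5
x_1 ≡ x_3 = 3 ≡ 4 = 5
x_2 ⊃ x_2 = 5 ⊃ 5 = 6
x_2 ≡ (x_2 ⊃ x_2) = 5 ≡ 6 = 5
(x_1 ≡ x_3) ≡ (x_2 ≡ (x_2 ⊃ x_2)) = 5 ≡ 5 = 6
(((x_2 ∧ x_1) ⊃ (x_2 ≡ x_1)) ⊃ (x_2 ≡ x_3)) ∧ ((x_1 ≡ x_3) ≡ (x_2 ≡ (x_2 ⊃ x_2))) = 5 ∧ 6 = 5
x_1 ⊃ x_1 = 3 ⊃ 3 = 6
x_2 ≡ (x_1 ⊃ x_1) = 5 ≡ 6 = 5
x_3 ∧ x_1 = 4 ∧ 3 = 3
x_3 ∧ (x_3 ∧ x_1) = 4 ∧ 3 = 3
x_3 ⊃ x_3 = 4 ⊃ 4 = 6
(x_3 ⊃ x_3) ⊃ x_1 = 6 ⊃ 3 = 3
(x_3 ∧ (x_3 ∧ x_1)) ⊃ ((x_3 ⊃ x_3) ⊃ x_1) = 3 ⊃ 3 = 6
(x_2 ≡ (x_1 ⊃ x_1)) ≡ ((x_3 ∧ (x_3 ∧ x_1)) ⊃ ((x_3 ⊃ x_3) ⊃ x_1)) = 5 ≡ 6 = 5
((((x_2 ∧ x_1) ⊃ (x_2 ≡ x_1)) ⊃ (x_2 ≡ x_3)) ∧ ((x_1 ≡ x_3) ≡ (x_2 ≡ (x_2 ⊃ x_2)))) ⊃ ((x_2 ≡ (x_1 ⊃ x_1)) ≡ ((x_3 ∧ (x_3 ∧ x_1)) ⊃ ((x_3 ⊃ x_3) ⊃ x_1))) = 5 ⊃ 5 = 6
¬x_1 = ¬3 = 3
x_1 ≡ x_1 = 3 ≡ 3 = 6
¬(x_1 ≡ x_1) = ¬6 = 0
¬x_1 ⊃ ¬(x_1 ≡ x_1) = 3 ⊃ 0 = 3
x_2 ∧ x_3 = 5 ∧ 4 = 4
¬(x_2 ∧ x_3) = ¬4 = 2
(¬x_1 ⊃ ¬(x_1 ≡ x_1)) ⊃ ¬(x_2 ∧ x_3) = 3 ⊃ 2 = 5
x_3 ∧ x_3 = 4 ∧ 4 = 4
(x_3 ∧ x_3) ∧ x_1 = 4 ∧ 3 = 3
((x_3 ∧ x_3) ∧ x_1) ⊃ x_3 = 3 ⊃ 4 = 6
¬(((x_3 ∧ x_3) ∧ x_1) ⊃ x_3) = ¬6 = 0
((¬x_1 ⊃ ¬(x_1 ≡ x_1)) ⊃ ¬(x_2 ∧ x_3)) ⊃ ¬(((x_3 ∧ x_3) ∧ x_1) ⊃ x_3) = 5 ⊃ 0 = 1
(((((x_2 ∧ x_1) ⊃ (x_2 ≡ x_1)) ⊃ (x_2 ≡ x_3)) ∧ ((x_1 ≡ x_3) ≡ (x_2 ≡ (x_2 ⊃ x_2)))) ⊃ ((x_2 ≡ (x_1 ⊃ x_1)) ≡ ((x_3 ∧ (x_3 ∧ x_1)) ⊃ ((x_3 ⊃ x_3) ⊃ x_1)))) ∧ (((¬x_1 ⊃ ¬(x_1 ≡ x_1)) ⊃ ¬(x_2 ∧ x_3)) ⊃ ¬(((x_3 ∧ x_3) ∧ x_1) ⊃ x_3)) = 6 ∧ 1 = 1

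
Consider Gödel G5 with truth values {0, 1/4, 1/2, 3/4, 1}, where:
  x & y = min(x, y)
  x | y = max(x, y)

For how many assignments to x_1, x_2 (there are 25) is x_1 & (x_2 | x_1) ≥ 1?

5

value 1: 5 assignments (counts)
value 3/4: 5 assignments
value 1/2: 5 assignments
value 1/4: 5 assignments
value 0: 5 assignments
So 5 of the 25 assignments meet the threshold.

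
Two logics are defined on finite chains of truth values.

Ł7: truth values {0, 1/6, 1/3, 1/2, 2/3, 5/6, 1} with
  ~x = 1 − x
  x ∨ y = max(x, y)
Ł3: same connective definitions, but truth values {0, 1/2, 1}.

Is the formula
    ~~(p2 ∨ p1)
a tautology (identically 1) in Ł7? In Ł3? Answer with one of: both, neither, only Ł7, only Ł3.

In Ł7: at p1 = 0, p2 = 0 the value is 0 — not a tautology.
In Ł3: at p1 = 0, p2 = 0 the value is 0 — not a tautology.

neither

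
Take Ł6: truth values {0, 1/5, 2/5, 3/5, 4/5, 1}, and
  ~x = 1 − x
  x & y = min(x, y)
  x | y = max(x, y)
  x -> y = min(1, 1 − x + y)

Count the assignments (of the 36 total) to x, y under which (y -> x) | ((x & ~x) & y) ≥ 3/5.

30

value 1: 21 assignments (counts)
value 4/5: 5 assignments (counts)
value 3/5: 4 assignments (counts)
value 2/5: 3 assignments
value 1/5: 2 assignments
value 0: 1 assignment
So 30 of the 36 assignments meet the threshold.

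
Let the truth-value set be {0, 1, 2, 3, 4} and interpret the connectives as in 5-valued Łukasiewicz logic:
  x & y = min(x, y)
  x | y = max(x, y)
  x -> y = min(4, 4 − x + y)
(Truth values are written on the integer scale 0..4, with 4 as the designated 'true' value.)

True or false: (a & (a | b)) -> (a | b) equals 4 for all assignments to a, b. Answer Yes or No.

At a = 3, b = 1, for instance:
a | b = 3 | 1 = 3
a & (a | b) = 3 & 3 = 3
(a & (a | b)) -> (a | b) = 3 -> 3 = 4
and checking the remaining 24 assignments likewise gives ≥ 4 in every case.

Yes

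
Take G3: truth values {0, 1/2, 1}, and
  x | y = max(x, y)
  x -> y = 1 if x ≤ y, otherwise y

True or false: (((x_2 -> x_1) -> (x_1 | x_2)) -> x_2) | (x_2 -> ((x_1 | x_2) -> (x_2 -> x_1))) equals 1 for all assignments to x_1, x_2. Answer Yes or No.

Counterexample: take x_1 = 0, x_2 = 1/2.
x_2 -> x_1 = 1/2 -> 0 = 0
x_1 | x_2 = 0 | 1/2 = 1/2
(x_2 -> x_1) -> (x_1 | x_2) = 0 -> 1/2 = 1
((x_2 -> x_1) -> (x_1 | x_2)) -> x_2 = 1 -> 1/2 = 1/2
x_1 | x_2 = 0 | 1/2 = 1/2
x_2 -> x_1 = 1/2 -> 0 = 0
(x_1 | x_2) -> (x_2 -> x_1) = 1/2 -> 0 = 0
x_2 -> ((x_1 | x_2) -> (x_2 -> x_1)) = 1/2 -> 0 = 0
(((x_2 -> x_1) -> (x_1 | x_2)) -> x_2) | (x_2 -> ((x_1 | x_2) -> (x_2 -> x_1))) = 1/2 | 0 = 1/2
This gives 1/2 ≠ 1.

No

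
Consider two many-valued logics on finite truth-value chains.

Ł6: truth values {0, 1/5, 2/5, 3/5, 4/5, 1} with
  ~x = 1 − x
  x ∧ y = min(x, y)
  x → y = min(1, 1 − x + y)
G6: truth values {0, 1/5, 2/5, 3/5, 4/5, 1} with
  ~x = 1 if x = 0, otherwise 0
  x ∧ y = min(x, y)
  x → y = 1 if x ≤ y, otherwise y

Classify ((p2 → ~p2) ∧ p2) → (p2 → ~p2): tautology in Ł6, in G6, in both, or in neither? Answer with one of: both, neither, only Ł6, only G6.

In Ł6: every assignment gives 1 — tautology.
In G6: every assignment gives 1 — tautology.

both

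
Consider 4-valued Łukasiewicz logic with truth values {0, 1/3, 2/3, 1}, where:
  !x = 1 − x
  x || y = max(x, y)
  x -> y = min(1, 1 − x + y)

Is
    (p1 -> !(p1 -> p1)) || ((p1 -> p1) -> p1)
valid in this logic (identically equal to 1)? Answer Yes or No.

No

Counterexample: take p1 = 1/3.
p1 -> p1 = 1/3 -> 1/3 = 1
!(p1 -> p1) = !1 = 0
p1 -> !(p1 -> p1) = 1/3 -> 0 = 2/3
p1 -> p1 = 1/3 -> 1/3 = 1
(p1 -> p1) -> p1 = 1 -> 1/3 = 1/3
(p1 -> !(p1 -> p1)) || ((p1 -> p1) -> p1) = 2/3 || 1/3 = 2/3
This gives 2/3 ≠ 1.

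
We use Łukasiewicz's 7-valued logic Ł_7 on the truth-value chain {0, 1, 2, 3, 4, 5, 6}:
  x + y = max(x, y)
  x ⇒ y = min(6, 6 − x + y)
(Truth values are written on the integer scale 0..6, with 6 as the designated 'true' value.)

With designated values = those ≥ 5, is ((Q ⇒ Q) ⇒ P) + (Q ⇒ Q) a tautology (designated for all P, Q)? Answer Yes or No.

Yes

At P = 1, Q = 1, for instance:
Q ⇒ Q = 1 ⇒ 1 = 6
(Q ⇒ Q) ⇒ P = 6 ⇒ 1 = 1
Q ⇒ Q = 1 ⇒ 1 = 6
((Q ⇒ Q) ⇒ P) + (Q ⇒ Q) = 1 + 6 = 6
and checking the remaining 48 assignments likewise gives ≥ 5 in every case.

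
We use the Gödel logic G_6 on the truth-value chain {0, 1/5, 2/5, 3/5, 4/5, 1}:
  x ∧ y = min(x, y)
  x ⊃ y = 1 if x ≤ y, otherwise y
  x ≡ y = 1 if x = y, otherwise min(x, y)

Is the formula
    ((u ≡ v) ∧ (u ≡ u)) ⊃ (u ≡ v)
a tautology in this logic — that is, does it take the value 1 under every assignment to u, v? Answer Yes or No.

At u = 3/5, v = 3/5, for instance:
u ≡ v = 3/5 ≡ 3/5 = 1
u ≡ u = 3/5 ≡ 3/5 = 1
(u ≡ v) ∧ (u ≡ u) = 1 ∧ 1 = 1
((u ≡ v) ∧ (u ≡ u)) ⊃ (u ≡ v) = 1 ⊃ 1 = 1
and checking the remaining 35 assignments likewise gives ≥ 1 in every case.

Yes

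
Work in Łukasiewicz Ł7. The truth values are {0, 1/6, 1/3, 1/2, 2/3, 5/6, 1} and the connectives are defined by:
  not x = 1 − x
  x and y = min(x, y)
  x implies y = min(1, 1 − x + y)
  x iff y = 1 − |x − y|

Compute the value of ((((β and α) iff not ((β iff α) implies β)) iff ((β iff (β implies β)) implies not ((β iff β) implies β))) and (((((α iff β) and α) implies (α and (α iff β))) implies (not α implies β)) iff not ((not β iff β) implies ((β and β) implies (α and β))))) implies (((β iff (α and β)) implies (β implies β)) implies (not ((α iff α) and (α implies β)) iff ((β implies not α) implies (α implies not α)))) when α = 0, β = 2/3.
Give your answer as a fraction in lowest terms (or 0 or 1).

1/3

β and α = 2/3 and 0 = 0
β iff α = 2/3 iff 0 = 1/3
(β iff α) implies β = 1/3 implies 2/3 = 1
not ((β iff α) implies β) = not 1 = 0
(β and α) iff not ((β iff α) implies β) = 0 iff 0 = 1
β implies β = 2/3 implies 2/3 = 1
β iff (β implies β) = 2/3 iff 1 = 2/3
β iff β = 2/3 iff 2/3 = 1
(β iff β) implies β = 1 implies 2/3 = 2/3
not ((β iff β) implies β) = not 2/3 = 1/3
(β iff (β implies β)) implies not ((β iff β) implies β) = 2/3 implies 1/3 = 2/3
((β and α) iff not ((β iff α) implies β)) iff ((β iff (β implies β)) implies not ((β iff β) implies β)) = 1 iff 2/3 = 2/3
α iff β = 0 iff 2/3 = 1/3
(α iff β) and α = 1/3 and 0 = 0
α iff β = 0 iff 2/3 = 1/3
α and (α iff β) = 0 and 1/3 = 0
((α iff β) and α) implies (α and (α iff β)) = 0 implies 0 = 1
not α = not 0 = 1
not α implies β = 1 implies 2/3 = 2/3
(((α iff β) and α) implies (α and (α iff β))) implies (not α implies β) = 1 implies 2/3 = 2/3
not β = not 2/3 = 1/3
not β iff β = 1/3 iff 2/3 = 2/3
β and β = 2/3 and 2/3 = 2/3
α and β = 0 and 2/3 = 0
(β and β) implies (α and β) = 2/3 implies 0 = 1/3
(not β iff β) implies ((β and β) implies (α and β)) = 2/3 implies 1/3 = 2/3
not ((not β iff β) implies ((β and β) implies (α and β))) = not 2/3 = 1/3
((((α iff β) and α) implies (α and (α iff β))) implies (not α implies β)) iff not ((not β iff β) implies ((β and β) implies (α and β))) = 2/3 iff 1/3 = 2/3
(((β and α) iff not ((β iff α) implies β)) iff ((β iff (β implies β)) implies not ((β iff β) implies β))) and (((((α iff β) and α) implies (α and (α iff β))) implies (not α implies β)) iff not ((not β iff β) implies ((β and β) implies (α and β)))) = 2/3 and 2/3 = 2/3
α and β = 0 and 2/3 = 0
β iff (α and β) = 2/3 iff 0 = 1/3
β implies β = 2/3 implies 2/3 = 1
(β iff (α and β)) implies (β implies β) = 1/3 implies 1 = 1
α iff α = 0 iff 0 = 1
α implies β = 0 implies 2/3 = 1
(α iff α) and (α implies β) = 1 and 1 = 1
not ((α iff α) and (α implies β)) = not 1 = 0
not α = not 0 = 1
β implies not α = 2/3 implies 1 = 1
not α = not 0 = 1
α implies not α = 0 implies 1 = 1
(β implies not α) implies (α implies not α) = 1 implies 1 = 1
not ((α iff α) and (α implies β)) iff ((β implies not α) implies (α implies not α)) = 0 iff 1 = 0
((β iff (α and β)) implies (β implies β)) implies (not ((α iff α) and (α implies β)) iff ((β implies not α) implies (α implies not α))) = 1 implies 0 = 0
((((β and α) iff not ((β iff α) implies β)) iff ((β iff (β implies β)) implies not ((β iff β) implies β))) and (((((α iff β) and α) implies (α and (α iff β))) implies (not α implies β)) iff not ((not β iff β) implies ((β and β) implies (α and β))))) implies (((β iff (α and β)) implies (β implies β)) implies (not ((α iff α) and (α implies β)) iff ((β implies not α) implies (α implies not α)))) = 2/3 implies 0 = 1/3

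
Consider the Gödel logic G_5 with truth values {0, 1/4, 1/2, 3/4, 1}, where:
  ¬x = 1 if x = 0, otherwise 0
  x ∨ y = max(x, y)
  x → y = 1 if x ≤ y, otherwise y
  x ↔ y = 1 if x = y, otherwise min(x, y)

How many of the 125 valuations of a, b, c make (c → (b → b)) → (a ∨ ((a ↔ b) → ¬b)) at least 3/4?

value 1: 65 assignments (counts)
value 3/4: 20 assignments (counts)
value 1/2: 20 assignments
value 1/4: 20 assignments
So 85 of the 125 assignments meet the threshold.

85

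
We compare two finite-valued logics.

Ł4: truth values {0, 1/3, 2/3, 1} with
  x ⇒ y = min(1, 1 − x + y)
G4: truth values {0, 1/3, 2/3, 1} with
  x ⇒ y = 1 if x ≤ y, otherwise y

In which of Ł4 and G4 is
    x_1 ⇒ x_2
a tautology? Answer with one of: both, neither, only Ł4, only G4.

neither

In Ł4: at x_1 = 1/3, x_2 = 0 the value is 2/3 — not a tautology.
In G4: at x_1 = 1/3, x_2 = 0 the value is 0 — not a tautology.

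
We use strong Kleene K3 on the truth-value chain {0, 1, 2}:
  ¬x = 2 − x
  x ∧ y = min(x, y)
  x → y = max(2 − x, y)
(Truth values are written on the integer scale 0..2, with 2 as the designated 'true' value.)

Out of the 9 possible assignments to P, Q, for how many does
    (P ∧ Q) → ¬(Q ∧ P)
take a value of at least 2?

P = 0, Q = 0 ↦ 2  ≥
P = 0, Q = 1 ↦ 2  ≥
P = 0, Q = 2 ↦ 2  ≥
P = 1, Q = 0 ↦ 2  ≥
P = 1, Q = 1 ↦ 1  <
P = 1, Q = 2 ↦ 1  <
P = 2, Q = 0 ↦ 2  ≥
P = 2, Q = 1 ↦ 1  <
P = 2, Q = 2 ↦ 0  <
So 5 of the 9 assignments meet the threshold.

5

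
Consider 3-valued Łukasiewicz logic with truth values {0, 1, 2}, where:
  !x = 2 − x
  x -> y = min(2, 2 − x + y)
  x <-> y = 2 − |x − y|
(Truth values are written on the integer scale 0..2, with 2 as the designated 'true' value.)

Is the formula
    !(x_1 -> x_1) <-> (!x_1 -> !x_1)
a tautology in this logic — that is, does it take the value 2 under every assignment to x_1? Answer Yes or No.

No

Counterexample: take x_1 = 0.
x_1 -> x_1 = 0 -> 0 = 2
!(x_1 -> x_1) = !2 = 0
!x_1 = !0 = 2
!x_1 = !0 = 2
!x_1 -> !x_1 = 2 -> 2 = 2
!(x_1 -> x_1) <-> (!x_1 -> !x_1) = 0 <-> 2 = 0
This gives 0 ≠ 2.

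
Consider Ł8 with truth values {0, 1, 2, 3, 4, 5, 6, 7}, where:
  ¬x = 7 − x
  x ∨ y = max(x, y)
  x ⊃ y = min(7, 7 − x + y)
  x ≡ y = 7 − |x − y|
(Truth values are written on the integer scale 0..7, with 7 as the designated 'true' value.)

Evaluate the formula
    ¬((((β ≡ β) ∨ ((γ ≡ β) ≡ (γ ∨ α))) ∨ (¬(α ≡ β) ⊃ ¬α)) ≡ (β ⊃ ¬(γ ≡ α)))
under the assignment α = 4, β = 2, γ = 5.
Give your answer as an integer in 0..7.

1

β ≡ β = 2 ≡ 2 = 7
γ ≡ β = 5 ≡ 2 = 4
γ ∨ α = 5 ∨ 4 = 5
(γ ≡ β) ≡ (γ ∨ α) = 4 ≡ 5 = 6
(β ≡ β) ∨ ((γ ≡ β) ≡ (γ ∨ α)) = 7 ∨ 6 = 7
α ≡ β = 4 ≡ 2 = 5
¬(α ≡ β) = ¬5 = 2
¬α = ¬4 = 3
¬(α ≡ β) ⊃ ¬α = 2 ⊃ 3 = 7
((β ≡ β) ∨ ((γ ≡ β) ≡ (γ ∨ α))) ∨ (¬(α ≡ β) ⊃ ¬α) = 7 ∨ 7 = 7
γ ≡ α = 5 ≡ 4 = 6
¬(γ ≡ α) = ¬6 = 1
β ⊃ ¬(γ ≡ α) = 2 ⊃ 1 = 6
(((β ≡ β) ∨ ((γ ≡ β) ≡ (γ ∨ α))) ∨ (¬(α ≡ β) ⊃ ¬α)) ≡ (β ⊃ ¬(γ ≡ α)) = 7 ≡ 6 = 6
¬((((β ≡ β) ∨ ((γ ≡ β) ≡ (γ ∨ α))) ∨ (¬(α ≡ β) ⊃ ¬α)) ≡ (β ⊃ ¬(γ ≡ α))) = ¬6 = 1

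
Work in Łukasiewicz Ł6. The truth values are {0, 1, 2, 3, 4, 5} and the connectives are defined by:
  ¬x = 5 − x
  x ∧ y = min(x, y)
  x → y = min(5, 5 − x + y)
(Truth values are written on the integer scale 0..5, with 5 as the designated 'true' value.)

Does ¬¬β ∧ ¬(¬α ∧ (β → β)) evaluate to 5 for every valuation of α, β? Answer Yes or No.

No

Counterexample: take α = 0, β = 0.
¬β = ¬0 = 5
¬¬β = ¬5 = 0
¬α = ¬0 = 5
β → β = 0 → 0 = 5
¬α ∧ (β → β) = 5 ∧ 5 = 5
¬(¬α ∧ (β → β)) = ¬5 = 0
¬¬β ∧ ¬(¬α ∧ (β → β)) = 0 ∧ 0 = 0
This gives 0 ≠ 5.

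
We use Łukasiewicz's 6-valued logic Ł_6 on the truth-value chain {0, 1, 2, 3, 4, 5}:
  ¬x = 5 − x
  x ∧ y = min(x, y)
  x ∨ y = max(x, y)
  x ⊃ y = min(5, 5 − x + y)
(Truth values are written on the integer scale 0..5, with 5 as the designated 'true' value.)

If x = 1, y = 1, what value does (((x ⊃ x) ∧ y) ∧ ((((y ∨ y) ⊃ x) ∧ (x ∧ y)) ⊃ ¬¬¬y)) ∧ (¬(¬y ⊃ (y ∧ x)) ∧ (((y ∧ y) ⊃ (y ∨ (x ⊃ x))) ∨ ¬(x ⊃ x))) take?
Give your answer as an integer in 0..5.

1

x ⊃ x = 1 ⊃ 1 = 5
(x ⊃ x) ∧ y = 5 ∧ 1 = 1
y ∨ y = 1 ∨ 1 = 1
(y ∨ y) ⊃ x = 1 ⊃ 1 = 5
x ∧ y = 1 ∧ 1 = 1
((y ∨ y) ⊃ x) ∧ (x ∧ y) = 5 ∧ 1 = 1
¬y = ¬1 = 4
¬¬y = ¬4 = 1
¬¬¬y = ¬1 = 4
(((y ∨ y) ⊃ x) ∧ (x ∧ y)) ⊃ ¬¬¬y = 1 ⊃ 4 = 5
((x ⊃ x) ∧ y) ∧ ((((y ∨ y) ⊃ x) ∧ (x ∧ y)) ⊃ ¬¬¬y) = 1 ∧ 5 = 1
¬y = ¬1 = 4
y ∧ x = 1 ∧ 1 = 1
¬y ⊃ (y ∧ x) = 4 ⊃ 1 = 2
¬(¬y ⊃ (y ∧ x)) = ¬2 = 3
y ∧ y = 1 ∧ 1 = 1
x ⊃ x = 1 ⊃ 1 = 5
y ∨ (x ⊃ x) = 1 ∨ 5 = 5
(y ∧ y) ⊃ (y ∨ (x ⊃ x)) = 1 ⊃ 5 = 5
x ⊃ x = 1 ⊃ 1 = 5
¬(x ⊃ x) = ¬5 = 0
((y ∧ y) ⊃ (y ∨ (x ⊃ x))) ∨ ¬(x ⊃ x) = 5 ∨ 0 = 5
¬(¬y ⊃ (y ∧ x)) ∧ (((y ∧ y) ⊃ (y ∨ (x ⊃ x))) ∨ ¬(x ⊃ x)) = 3 ∧ 5 = 3
(((x ⊃ x) ∧ y) ∧ ((((y ∨ y) ⊃ x) ∧ (x ∧ y)) ⊃ ¬¬¬y)) ∧ (¬(¬y ⊃ (y ∧ x)) ∧ (((y ∧ y) ⊃ (y ∨ (x ⊃ x))) ∨ ¬(x ⊃ x))) = 1 ∧ 3 = 1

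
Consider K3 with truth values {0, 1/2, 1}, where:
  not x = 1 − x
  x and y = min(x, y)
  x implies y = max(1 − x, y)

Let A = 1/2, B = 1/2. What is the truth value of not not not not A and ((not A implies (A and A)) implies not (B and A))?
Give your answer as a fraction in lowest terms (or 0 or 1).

not A = not 1/2 = 1/2
not not A = not 1/2 = 1/2
not not not A = not 1/2 = 1/2
not not not not A = not 1/2 = 1/2
not A = not 1/2 = 1/2
A and A = 1/2 and 1/2 = 1/2
not A implies (A and A) = 1/2 implies 1/2 = 1/2
B and A = 1/2 and 1/2 = 1/2
not (B and A) = not 1/2 = 1/2
(not A implies (A and A)) implies not (B and A) = 1/2 implies 1/2 = 1/2
not not not not A and ((not A implies (A and A)) implies not (B and A)) = 1/2 and 1/2 = 1/2

1/2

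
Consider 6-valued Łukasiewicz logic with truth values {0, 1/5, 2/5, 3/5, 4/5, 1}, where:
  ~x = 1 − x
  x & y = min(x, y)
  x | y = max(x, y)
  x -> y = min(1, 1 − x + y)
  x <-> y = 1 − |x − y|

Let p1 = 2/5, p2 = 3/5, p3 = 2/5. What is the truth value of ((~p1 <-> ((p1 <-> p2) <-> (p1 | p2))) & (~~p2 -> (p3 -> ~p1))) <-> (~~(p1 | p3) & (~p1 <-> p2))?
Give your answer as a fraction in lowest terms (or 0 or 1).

~p1 = ~2/5 = 3/5
p1 <-> p2 = 2/5 <-> 3/5 = 4/5
p1 | p2 = 2/5 | 3/5 = 3/5
(p1 <-> p2) <-> (p1 | p2) = 4/5 <-> 3/5 = 4/5
~p1 <-> ((p1 <-> p2) <-> (p1 | p2)) = 3/5 <-> 4/5 = 4/5
~p2 = ~3/5 = 2/5
~~p2 = ~2/5 = 3/5
~p1 = ~2/5 = 3/5
p3 -> ~p1 = 2/5 -> 3/5 = 1
~~p2 -> (p3 -> ~p1) = 3/5 -> 1 = 1
(~p1 <-> ((p1 <-> p2) <-> (p1 | p2))) & (~~p2 -> (p3 -> ~p1)) = 4/5 & 1 = 4/5
p1 | p3 = 2/5 | 2/5 = 2/5
~(p1 | p3) = ~2/5 = 3/5
~~(p1 | p3) = ~3/5 = 2/5
~p1 = ~2/5 = 3/5
~p1 <-> p2 = 3/5 <-> 3/5 = 1
~~(p1 | p3) & (~p1 <-> p2) = 2/5 & 1 = 2/5
((~p1 <-> ((p1 <-> p2) <-> (p1 | p2))) & (~~p2 -> (p3 -> ~p1))) <-> (~~(p1 | p3) & (~p1 <-> p2)) = 4/5 <-> 2/5 = 3/5

3/5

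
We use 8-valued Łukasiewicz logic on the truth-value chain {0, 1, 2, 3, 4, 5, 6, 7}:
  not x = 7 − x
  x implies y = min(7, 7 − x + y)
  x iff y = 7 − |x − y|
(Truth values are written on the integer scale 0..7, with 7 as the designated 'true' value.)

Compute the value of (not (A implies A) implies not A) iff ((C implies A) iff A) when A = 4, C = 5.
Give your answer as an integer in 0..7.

A implies A = 4 implies 4 = 7
not (A implies A) = not 7 = 0
not A = not 4 = 3
not (A implies A) implies not A = 0 implies 3 = 7
C implies A = 5 implies 4 = 6
(C implies A) iff A = 6 iff 4 = 5
(not (A implies A) implies not A) iff ((C implies A) iff A) = 7 iff 5 = 5

5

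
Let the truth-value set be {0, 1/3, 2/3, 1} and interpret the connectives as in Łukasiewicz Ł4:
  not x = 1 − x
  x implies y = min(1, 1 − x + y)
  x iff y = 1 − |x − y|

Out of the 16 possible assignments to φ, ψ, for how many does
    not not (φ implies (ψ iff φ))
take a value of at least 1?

12

φ = 0, ψ = 0 ↦ 1  ≥
φ = 0, ψ = 1/3 ↦ 1  ≥
φ = 0, ψ = 2/3 ↦ 1  ≥
φ = 0, ψ = 1 ↦ 1  ≥
φ = 1/3, ψ = 0 ↦ 1  ≥
φ = 1/3, ψ = 1/3 ↦ 1  ≥
φ = 1/3, ψ = 2/3 ↦ 1  ≥
φ = 1/3, ψ = 1 ↦ 1  ≥
φ = 2/3, ψ = 0 ↦ 2/3  <
φ = 2/3, ψ = 1/3 ↦ 1  ≥
φ = 2/3, ψ = 2/3 ↦ 1  ≥
φ = 2/3, ψ = 1 ↦ 1  ≥
φ = 1, ψ = 0 ↦ 0  <
φ = 1, ψ = 1/3 ↦ 1/3  <
φ = 1, ψ = 2/3 ↦ 2/3  <
φ = 1, ψ = 1 ↦ 1  ≥
So 12 of the 16 assignments meet the threshold.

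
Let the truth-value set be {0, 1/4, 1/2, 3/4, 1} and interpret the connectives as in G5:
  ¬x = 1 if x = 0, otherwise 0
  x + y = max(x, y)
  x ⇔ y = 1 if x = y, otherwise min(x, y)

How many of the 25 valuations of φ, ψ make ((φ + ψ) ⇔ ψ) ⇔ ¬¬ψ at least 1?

value 1: 18 assignments (counts)
value 3/4: 1 assignment
value 1/2: 2 assignments
value 1/4: 3 assignments
value 0: 1 assignment
So 18 of the 25 assignments meet the threshold.

18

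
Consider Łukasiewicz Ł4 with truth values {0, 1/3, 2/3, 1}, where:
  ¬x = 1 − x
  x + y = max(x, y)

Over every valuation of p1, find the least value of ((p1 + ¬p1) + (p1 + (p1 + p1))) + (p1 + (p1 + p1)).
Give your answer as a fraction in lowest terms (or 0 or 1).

2/3

Take p1 = 1/3:
¬p1 = ¬1/3 = 2/3
p1 + ¬p1 = 1/3 + 2/3 = 2/3
p1 + p1 = 1/3 + 1/3 = 1/3
p1 + (p1 + p1) = 1/3 + 1/3 = 1/3
(p1 + ¬p1) + (p1 + (p1 + p1)) = 2/3 + 1/3 = 2/3
p1 + p1 = 1/3 + 1/3 = 1/3
p1 + (p1 + p1) = 1/3 + 1/3 = 1/3
((p1 + ¬p1) + (p1 + (p1 + p1))) + (p1 + (p1 + p1)) = 2/3 + 1/3 = 2/3
No assignment yields a value below 2/3, so this is the minimum.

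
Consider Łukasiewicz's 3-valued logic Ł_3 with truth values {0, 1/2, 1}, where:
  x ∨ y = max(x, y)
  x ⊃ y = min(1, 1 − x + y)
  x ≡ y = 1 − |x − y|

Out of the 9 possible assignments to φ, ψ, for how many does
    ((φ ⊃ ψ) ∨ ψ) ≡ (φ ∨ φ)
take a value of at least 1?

2

φ = 0, ψ = 0 ↦ 0  <
φ = 0, ψ = 1/2 ↦ 0  <
φ = 0, ψ = 1 ↦ 0  <
φ = 1/2, ψ = 0 ↦ 1  ≥
φ = 1/2, ψ = 1/2 ↦ 1/2  <
φ = 1/2, ψ = 1 ↦ 1/2  <
φ = 1, ψ = 0 ↦ 0  <
φ = 1, ψ = 1/2 ↦ 1/2  <
φ = 1, ψ = 1 ↦ 1  ≥
So 2 of the 9 assignments meet the threshold.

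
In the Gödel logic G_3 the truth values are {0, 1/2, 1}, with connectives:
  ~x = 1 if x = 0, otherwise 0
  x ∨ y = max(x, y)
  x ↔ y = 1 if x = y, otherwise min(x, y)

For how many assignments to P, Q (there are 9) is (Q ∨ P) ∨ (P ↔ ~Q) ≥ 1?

6

P = 0, Q = 0 ↦ 0  <
P = 0, Q = 1/2 ↦ 1  ≥
P = 0, Q = 1 ↦ 1  ≥
P = 1/2, Q = 0 ↦ 1/2  <
P = 1/2, Q = 1/2 ↦ 1/2  <
P = 1/2, Q = 1 ↦ 1  ≥
P = 1, Q = 0 ↦ 1  ≥
P = 1, Q = 1/2 ↦ 1  ≥
P = 1, Q = 1 ↦ 1  ≥
So 6 of the 9 assignments meet the threshold.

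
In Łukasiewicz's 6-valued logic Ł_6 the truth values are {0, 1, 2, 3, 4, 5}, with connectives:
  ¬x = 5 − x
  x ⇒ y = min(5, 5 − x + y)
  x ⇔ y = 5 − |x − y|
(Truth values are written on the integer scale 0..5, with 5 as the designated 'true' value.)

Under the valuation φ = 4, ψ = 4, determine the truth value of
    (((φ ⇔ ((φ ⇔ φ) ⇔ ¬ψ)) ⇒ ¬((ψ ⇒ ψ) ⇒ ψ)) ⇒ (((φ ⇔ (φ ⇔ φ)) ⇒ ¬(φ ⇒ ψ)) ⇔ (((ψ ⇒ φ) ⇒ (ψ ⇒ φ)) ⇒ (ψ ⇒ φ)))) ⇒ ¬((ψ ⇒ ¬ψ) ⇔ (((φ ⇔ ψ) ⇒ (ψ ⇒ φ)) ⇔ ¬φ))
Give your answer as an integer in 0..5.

φ ⇔ φ = 4 ⇔ 4 = 5
¬ψ = ¬4 = 1
(φ ⇔ φ) ⇔ ¬ψ = 5 ⇔ 1 = 1
φ ⇔ ((φ ⇔ φ) ⇔ ¬ψ) = 4 ⇔ 1 = 2
ψ ⇒ ψ = 4 ⇒ 4 = 5
(ψ ⇒ ψ) ⇒ ψ = 5 ⇒ 4 = 4
¬((ψ ⇒ ψ) ⇒ ψ) = ¬4 = 1
(φ ⇔ ((φ ⇔ φ) ⇔ ¬ψ)) ⇒ ¬((ψ ⇒ ψ) ⇒ ψ) = 2 ⇒ 1 = 4
φ ⇔ φ = 4 ⇔ 4 = 5
φ ⇔ (φ ⇔ φ) = 4 ⇔ 5 = 4
φ ⇒ ψ = 4 ⇒ 4 = 5
¬(φ ⇒ ψ) = ¬5 = 0
(φ ⇔ (φ ⇔ φ)) ⇒ ¬(φ ⇒ ψ) = 4 ⇒ 0 = 1
ψ ⇒ φ = 4 ⇒ 4 = 5
ψ ⇒ φ = 4 ⇒ 4 = 5
(ψ ⇒ φ) ⇒ (ψ ⇒ φ) = 5 ⇒ 5 = 5
ψ ⇒ φ = 4 ⇒ 4 = 5
((ψ ⇒ φ) ⇒ (ψ ⇒ φ)) ⇒ (ψ ⇒ φ) = 5 ⇒ 5 = 5
((φ ⇔ (φ ⇔ φ)) ⇒ ¬(φ ⇒ ψ)) ⇔ (((ψ ⇒ φ) ⇒ (ψ ⇒ φ)) ⇒ (ψ ⇒ φ)) = 1 ⇔ 5 = 1
((φ ⇔ ((φ ⇔ φ) ⇔ ¬ψ)) ⇒ ¬((ψ ⇒ ψ) ⇒ ψ)) ⇒ (((φ ⇔ (φ ⇔ φ)) ⇒ ¬(φ ⇒ ψ)) ⇔ (((ψ ⇒ φ) ⇒ (ψ ⇒ φ)) ⇒ (ψ ⇒ φ))) = 4 ⇒ 1 = 2
¬ψ = ¬4 = 1
ψ ⇒ ¬ψ = 4 ⇒ 1 = 2
φ ⇔ ψ = 4 ⇔ 4 = 5
ψ ⇒ φ = 4 ⇒ 4 = 5
(φ ⇔ ψ) ⇒ (ψ ⇒ φ) = 5 ⇒ 5 = 5
¬φ = ¬4 = 1
((φ ⇔ ψ) ⇒ (ψ ⇒ φ)) ⇔ ¬φ = 5 ⇔ 1 = 1
(ψ ⇒ ¬ψ) ⇔ (((φ ⇔ ψ) ⇒ (ψ ⇒ φ)) ⇔ ¬φ) = 2 ⇔ 1 = 4
¬((ψ ⇒ ¬ψ) ⇔ (((φ ⇔ ψ) ⇒ (ψ ⇒ φ)) ⇔ ¬φ)) = ¬4 = 1
(((φ ⇔ ((φ ⇔ φ) ⇔ ¬ψ)) ⇒ ¬((ψ ⇒ ψ) ⇒ ψ)) ⇒ (((φ ⇔ (φ ⇔ φ)) ⇒ ¬(φ ⇒ ψ)) ⇔ (((ψ ⇒ φ) ⇒ (ψ ⇒ φ)) ⇒ (ψ ⇒ φ)))) ⇒ ¬((ψ ⇒ ¬ψ) ⇔ (((φ ⇔ ψ) ⇒ (ψ ⇒ φ)) ⇔ ¬φ)) = 2 ⇒ 1 = 4

4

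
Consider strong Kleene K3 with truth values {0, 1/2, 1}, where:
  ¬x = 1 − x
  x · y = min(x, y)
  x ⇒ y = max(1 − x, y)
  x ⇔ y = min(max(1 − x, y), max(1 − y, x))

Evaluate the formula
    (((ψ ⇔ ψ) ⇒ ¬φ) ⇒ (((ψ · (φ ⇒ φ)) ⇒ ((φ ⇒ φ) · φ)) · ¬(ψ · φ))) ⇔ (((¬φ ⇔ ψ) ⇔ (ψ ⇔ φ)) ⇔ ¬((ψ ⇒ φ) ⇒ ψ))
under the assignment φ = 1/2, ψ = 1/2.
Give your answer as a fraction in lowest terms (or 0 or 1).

ψ ⇔ ψ = 1/2 ⇔ 1/2 = 1/2
¬φ = ¬1/2 = 1/2
(ψ ⇔ ψ) ⇒ ¬φ = 1/2 ⇒ 1/2 = 1/2
φ ⇒ φ = 1/2 ⇒ 1/2 = 1/2
ψ · (φ ⇒ φ) = 1/2 · 1/2 = 1/2
φ ⇒ φ = 1/2 ⇒ 1/2 = 1/2
(φ ⇒ φ) · φ = 1/2 · 1/2 = 1/2
(ψ · (φ ⇒ φ)) ⇒ ((φ ⇒ φ) · φ) = 1/2 ⇒ 1/2 = 1/2
ψ · φ = 1/2 · 1/2 = 1/2
¬(ψ · φ) = ¬1/2 = 1/2
((ψ · (φ ⇒ φ)) ⇒ ((φ ⇒ φ) · φ)) · ¬(ψ · φ) = 1/2 · 1/2 = 1/2
((ψ ⇔ ψ) ⇒ ¬φ) ⇒ (((ψ · (φ ⇒ φ)) ⇒ ((φ ⇒ φ) · φ)) · ¬(ψ · φ)) = 1/2 ⇒ 1/2 = 1/2
¬φ = ¬1/2 = 1/2
¬φ ⇔ ψ = 1/2 ⇔ 1/2 = 1/2
ψ ⇔ φ = 1/2 ⇔ 1/2 = 1/2
(¬φ ⇔ ψ) ⇔ (ψ ⇔ φ) = 1/2 ⇔ 1/2 = 1/2
ψ ⇒ φ = 1/2 ⇒ 1/2 = 1/2
(ψ ⇒ φ) ⇒ ψ = 1/2 ⇒ 1/2 = 1/2
¬((ψ ⇒ φ) ⇒ ψ) = ¬1/2 = 1/2
((¬φ ⇔ ψ) ⇔ (ψ ⇔ φ)) ⇔ ¬((ψ ⇒ φ) ⇒ ψ) = 1/2 ⇔ 1/2 = 1/2
(((ψ ⇔ ψ) ⇒ ¬φ) ⇒ (((ψ · (φ ⇒ φ)) ⇒ ((φ ⇒ φ) · φ)) · ¬(ψ · φ))) ⇔ (((¬φ ⇔ ψ) ⇔ (ψ ⇔ φ)) ⇔ ¬((ψ ⇒ φ) ⇒ ψ)) = 1/2 ⇔ 1/2 = 1/2

1/2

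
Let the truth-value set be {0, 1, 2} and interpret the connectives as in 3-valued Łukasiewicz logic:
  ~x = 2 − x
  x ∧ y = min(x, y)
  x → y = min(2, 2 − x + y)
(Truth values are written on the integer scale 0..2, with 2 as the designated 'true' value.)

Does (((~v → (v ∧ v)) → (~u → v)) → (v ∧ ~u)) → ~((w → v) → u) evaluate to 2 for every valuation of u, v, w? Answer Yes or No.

Counterexample: take u = 0, v = 1, w = 2.
~v = ~1 = 1
v ∧ v = 1 ∧ 1 = 1
~v → (v ∧ v) = 1 → 1 = 2
~u = ~0 = 2
~u → v = 2 → 1 = 1
(~v → (v ∧ v)) → (~u → v) = 2 → 1 = 1
~u = ~0 = 2
v ∧ ~u = 1 ∧ 2 = 1
((~v → (v ∧ v)) → (~u → v)) → (v ∧ ~u) = 1 → 1 = 2
w → v = 2 → 1 = 1
(w → v) → u = 1 → 0 = 1
~((w → v) → u) = ~1 = 1
(((~v → (v ∧ v)) → (~u → v)) → (v ∧ ~u)) → ~((w → v) → u) = 2 → 1 = 1
This gives 1 ≠ 2.

No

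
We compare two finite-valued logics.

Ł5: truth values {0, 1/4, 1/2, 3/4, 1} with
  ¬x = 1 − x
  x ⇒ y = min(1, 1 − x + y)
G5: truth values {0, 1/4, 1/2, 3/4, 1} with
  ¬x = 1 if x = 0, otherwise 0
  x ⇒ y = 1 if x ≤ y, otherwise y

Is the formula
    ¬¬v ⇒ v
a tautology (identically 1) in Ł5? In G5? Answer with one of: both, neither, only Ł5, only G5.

In Ł5: every assignment gives 1 — tautology.
In G5: at v = 1/4 the value is 1/4 — not a tautology.

only Ł5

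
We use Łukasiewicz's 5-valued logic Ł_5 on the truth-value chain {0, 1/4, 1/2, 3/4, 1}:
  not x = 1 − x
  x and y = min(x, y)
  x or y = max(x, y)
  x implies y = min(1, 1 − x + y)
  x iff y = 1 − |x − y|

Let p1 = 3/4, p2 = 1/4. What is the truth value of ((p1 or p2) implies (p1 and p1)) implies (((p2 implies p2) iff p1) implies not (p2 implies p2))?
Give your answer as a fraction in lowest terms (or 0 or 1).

p1 or p2 = 3/4 or 1/4 = 3/4
p1 and p1 = 3/4 and 3/4 = 3/4
(p1 or p2) implies (p1 and p1) = 3/4 implies 3/4 = 1
p2 implies p2 = 1/4 implies 1/4 = 1
(p2 implies p2) iff p1 = 1 iff 3/4 = 3/4
p2 implies p2 = 1/4 implies 1/4 = 1
not (p2 implies p2) = not 1 = 0
((p2 implies p2) iff p1) implies not (p2 implies p2) = 3/4 implies 0 = 1/4
((p1 or p2) implies (p1 and p1)) implies (((p2 implies p2) iff p1) implies not (p2 implies p2)) = 1 implies 1/4 = 1/4

1/4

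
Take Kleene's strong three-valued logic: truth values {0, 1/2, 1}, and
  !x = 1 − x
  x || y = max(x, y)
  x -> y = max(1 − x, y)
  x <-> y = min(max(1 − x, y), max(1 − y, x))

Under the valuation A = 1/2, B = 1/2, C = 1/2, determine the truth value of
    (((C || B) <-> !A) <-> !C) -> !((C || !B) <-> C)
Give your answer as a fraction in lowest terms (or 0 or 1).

1/2

C || B = 1/2 || 1/2 = 1/2
!A = !1/2 = 1/2
(C || B) <-> !A = 1/2 <-> 1/2 = 1/2
!C = !1/2 = 1/2
((C || B) <-> !A) <-> !C = 1/2 <-> 1/2 = 1/2
!B = !1/2 = 1/2
C || !B = 1/2 || 1/2 = 1/2
(C || !B) <-> C = 1/2 <-> 1/2 = 1/2
!((C || !B) <-> C) = !1/2 = 1/2
(((C || B) <-> !A) <-> !C) -> !((C || !B) <-> C) = 1/2 -> 1/2 = 1/2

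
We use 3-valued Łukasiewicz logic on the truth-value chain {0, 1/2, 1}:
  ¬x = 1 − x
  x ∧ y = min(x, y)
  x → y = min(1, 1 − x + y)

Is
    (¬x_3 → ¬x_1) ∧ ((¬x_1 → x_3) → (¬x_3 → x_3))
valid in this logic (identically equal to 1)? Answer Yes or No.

Counterexample: take x_1 = 1/2, x_3 = 0.
¬x_3 = ¬0 = 1
¬x_1 = ¬1/2 = 1/2
¬x_3 → ¬x_1 = 1 → 1/2 = 1/2
¬x_1 → x_3 = 1/2 → 0 = 1/2
¬x_3 → x_3 = 1 → 0 = 0
(¬x_1 → x_3) → (¬x_3 → x_3) = 1/2 → 0 = 1/2
(¬x_3 → ¬x_1) ∧ ((¬x_1 → x_3) → (¬x_3 → x_3)) = 1/2 ∧ 1/2 = 1/2
This gives 1/2 ≠ 1.

No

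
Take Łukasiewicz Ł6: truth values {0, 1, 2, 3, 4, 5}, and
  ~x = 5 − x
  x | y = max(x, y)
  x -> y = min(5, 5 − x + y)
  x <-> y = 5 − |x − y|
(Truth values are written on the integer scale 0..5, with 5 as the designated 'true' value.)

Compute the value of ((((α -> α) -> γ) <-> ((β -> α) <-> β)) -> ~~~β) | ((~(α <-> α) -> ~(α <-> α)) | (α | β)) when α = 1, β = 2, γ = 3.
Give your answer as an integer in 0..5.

α -> α = 1 -> 1 = 5
(α -> α) -> γ = 5 -> 3 = 3
β -> α = 2 -> 1 = 4
(β -> α) <-> β = 4 <-> 2 = 3
((α -> α) -> γ) <-> ((β -> α) <-> β) = 3 <-> 3 = 5
~β = ~2 = 3
~~β = ~3 = 2
~~~β = ~2 = 3
(((α -> α) -> γ) <-> ((β -> α) <-> β)) -> ~~~β = 5 -> 3 = 3
α <-> α = 1 <-> 1 = 5
~(α <-> α) = ~5 = 0
α <-> α = 1 <-> 1 = 5
~(α <-> α) = ~5 = 0
~(α <-> α) -> ~(α <-> α) = 0 -> 0 = 5
α | β = 1 | 2 = 2
(~(α <-> α) -> ~(α <-> α)) | (α | β) = 5 | 2 = 5
((((α -> α) -> γ) <-> ((β -> α) <-> β)) -> ~~~β) | ((~(α <-> α) -> ~(α <-> α)) | (α | β)) = 3 | 5 = 5

5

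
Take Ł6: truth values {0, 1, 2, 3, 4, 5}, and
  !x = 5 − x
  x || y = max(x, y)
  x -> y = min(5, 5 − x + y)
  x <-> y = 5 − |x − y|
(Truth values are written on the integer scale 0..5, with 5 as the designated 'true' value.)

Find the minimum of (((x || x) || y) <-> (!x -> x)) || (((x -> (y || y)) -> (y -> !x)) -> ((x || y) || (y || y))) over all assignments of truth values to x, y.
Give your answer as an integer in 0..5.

Take x = 0, y = 2:
x || x = 0 || 0 = 0
(x || x) || y = 0 || 2 = 2
!x = !0 = 5
!x -> x = 5 -> 0 = 0
((x || x) || y) <-> (!x -> x) = 2 <-> 0 = 3
y || y = 2 || 2 = 2
x -> (y || y) = 0 -> 2 = 5
!x = !0 = 5
y -> !x = 2 -> 5 = 5
(x -> (y || y)) -> (y -> !x) = 5 -> 5 = 5
x || y = 0 || 2 = 2
y || y = 2 || 2 = 2
(x || y) || (y || y) = 2 || 2 = 2
((x -> (y || y)) -> (y -> !x)) -> ((x || y) || (y || y)) = 5 -> 2 = 2
(((x || x) || y) <-> (!x -> x)) || (((x -> (y || y)) -> (y -> !x)) -> ((x || y) || (y || y))) = 3 || 2 = 3
No assignment yields a value below 3, so this is the minimum.

3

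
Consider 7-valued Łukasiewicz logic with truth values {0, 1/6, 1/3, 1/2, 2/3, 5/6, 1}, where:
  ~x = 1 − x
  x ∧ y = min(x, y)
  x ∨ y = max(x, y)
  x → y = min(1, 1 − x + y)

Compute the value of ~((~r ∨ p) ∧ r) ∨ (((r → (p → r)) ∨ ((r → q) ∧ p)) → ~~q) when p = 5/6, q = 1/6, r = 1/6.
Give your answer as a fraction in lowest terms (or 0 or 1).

~r = ~1/6 = 5/6
~r ∨ p = 5/6 ∨ 5/6 = 5/6
(~r ∨ p) ∧ r = 5/6 ∧ 1/6 = 1/6
~((~r ∨ p) ∧ r) = ~1/6 = 5/6
p → r = 5/6 → 1/6 = 1/3
r → (p → r) = 1/6 → 1/3 = 1
r → q = 1/6 → 1/6 = 1
(r → q) ∧ p = 1 ∧ 5/6 = 5/6
(r → (p → r)) ∨ ((r → q) ∧ p) = 1 ∨ 5/6 = 1
~q = ~1/6 = 5/6
~~q = ~5/6 = 1/6
((r → (p → r)) ∨ ((r → q) ∧ p)) → ~~q = 1 → 1/6 = 1/6
~((~r ∨ p) ∧ r) ∨ (((r → (p → r)) ∨ ((r → q) ∧ p)) → ~~q) = 5/6 ∨ 1/6 = 5/6

5/6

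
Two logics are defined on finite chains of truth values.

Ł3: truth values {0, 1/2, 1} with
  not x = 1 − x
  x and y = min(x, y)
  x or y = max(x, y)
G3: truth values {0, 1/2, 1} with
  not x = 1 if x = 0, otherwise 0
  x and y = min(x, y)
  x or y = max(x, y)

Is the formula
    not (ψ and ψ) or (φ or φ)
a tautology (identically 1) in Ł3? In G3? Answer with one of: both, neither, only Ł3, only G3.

In Ł3: at φ = 0, ψ = 1/2 the value is 1/2 — not a tautology.
In G3: at φ = 0, ψ = 1/2 the value is 0 — not a tautology.

neither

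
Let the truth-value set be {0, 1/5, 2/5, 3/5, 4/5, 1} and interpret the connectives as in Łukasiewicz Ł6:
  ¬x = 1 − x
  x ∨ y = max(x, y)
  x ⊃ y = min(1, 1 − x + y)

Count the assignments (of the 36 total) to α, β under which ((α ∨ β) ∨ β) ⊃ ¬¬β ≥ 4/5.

26

value 1: 21 assignments (counts)
value 4/5: 5 assignments (counts)
value 3/5: 4 assignments
value 2/5: 3 assignments
value 1/5: 2 assignments
value 0: 1 assignment
So 26 of the 36 assignments meet the threshold.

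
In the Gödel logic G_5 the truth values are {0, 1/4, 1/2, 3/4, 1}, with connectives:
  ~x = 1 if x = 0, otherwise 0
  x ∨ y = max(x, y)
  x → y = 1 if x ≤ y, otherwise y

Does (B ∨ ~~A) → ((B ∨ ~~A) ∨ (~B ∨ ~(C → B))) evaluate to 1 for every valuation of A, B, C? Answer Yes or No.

Yes

At A = 0, B = 3/4, C = 1/2, for instance:
~A = ~0 = 1
~~A = ~1 = 0
B ∨ ~~A = 3/4 ∨ 0 = 3/4
~B = ~3/4 = 0
C → B = 1/2 → 3/4 = 1
~(C → B) = ~1 = 0
~B ∨ ~(C → B) = 0 ∨ 0 = 0
(B ∨ ~~A) ∨ (~B ∨ ~(C → B)) = 3/4 ∨ 0 = 3/4
(B ∨ ~~A) → ((B ∨ ~~A) ∨ (~B ∨ ~(C → B))) = 3/4 → 3/4 = 1
and checking the remaining 124 assignments likewise gives ≥ 1 in every case.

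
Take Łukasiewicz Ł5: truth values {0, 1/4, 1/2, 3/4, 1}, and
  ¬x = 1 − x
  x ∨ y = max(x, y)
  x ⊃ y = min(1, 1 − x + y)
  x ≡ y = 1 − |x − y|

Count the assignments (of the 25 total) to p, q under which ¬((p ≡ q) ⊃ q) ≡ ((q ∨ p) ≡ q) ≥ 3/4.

9

value 1: 5 assignments (counts)
value 3/4: 4 assignments (counts)
value 1/2: 4 assignments
value 1/4: 3 assignments
value 0: 9 assignments
So 9 of the 25 assignments meet the threshold.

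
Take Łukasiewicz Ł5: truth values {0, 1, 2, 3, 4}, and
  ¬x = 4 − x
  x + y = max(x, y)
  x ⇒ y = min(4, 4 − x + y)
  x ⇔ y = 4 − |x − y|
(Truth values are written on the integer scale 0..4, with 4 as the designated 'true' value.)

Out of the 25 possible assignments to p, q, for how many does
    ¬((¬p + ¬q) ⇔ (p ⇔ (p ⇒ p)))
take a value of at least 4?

value 4: 6 assignments (counts)
value 3: 2 assignments
value 2: 8 assignments
value 1: 4 assignments
value 0: 5 assignments
So 6 of the 25 assignments meet the threshold.

6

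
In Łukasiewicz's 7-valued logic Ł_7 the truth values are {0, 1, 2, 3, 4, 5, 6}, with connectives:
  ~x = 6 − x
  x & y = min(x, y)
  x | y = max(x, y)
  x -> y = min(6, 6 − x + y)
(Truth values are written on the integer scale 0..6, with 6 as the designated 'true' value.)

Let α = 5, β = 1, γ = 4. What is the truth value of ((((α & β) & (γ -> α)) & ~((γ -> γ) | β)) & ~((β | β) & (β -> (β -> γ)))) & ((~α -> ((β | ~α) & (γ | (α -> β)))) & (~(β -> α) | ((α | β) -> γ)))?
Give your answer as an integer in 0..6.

0

α & β = 5 & 1 = 1
γ -> α = 4 -> 5 = 6
(α & β) & (γ -> α) = 1 & 6 = 1
γ -> γ = 4 -> 4 = 6
(γ -> γ) | β = 6 | 1 = 6
~((γ -> γ) | β) = ~6 = 0
((α & β) & (γ -> α)) & ~((γ -> γ) | β) = 1 & 0 = 0
β | β = 1 | 1 = 1
β -> γ = 1 -> 4 = 6
β -> (β -> γ) = 1 -> 6 = 6
(β | β) & (β -> (β -> γ)) = 1 & 6 = 1
~((β | β) & (β -> (β -> γ))) = ~1 = 5
(((α & β) & (γ -> α)) & ~((γ -> γ) | β)) & ~((β | β) & (β -> (β -> γ))) = 0 & 5 = 0
~α = ~5 = 1
~α = ~5 = 1
β | ~α = 1 | 1 = 1
α -> β = 5 -> 1 = 2
γ | (α -> β) = 4 | 2 = 4
(β | ~α) & (γ | (α -> β)) = 1 & 4 = 1
~α -> ((β | ~α) & (γ | (α -> β))) = 1 -> 1 = 6
β -> α = 1 -> 5 = 6
~(β -> α) = ~6 = 0
α | β = 5 | 1 = 5
(α | β) -> γ = 5 -> 4 = 5
~(β -> α) | ((α | β) -> γ) = 0 | 5 = 5
(~α -> ((β | ~α) & (γ | (α -> β)))) & (~(β -> α) | ((α | β) -> γ)) = 6 & 5 = 5
((((α & β) & (γ -> α)) & ~((γ -> γ) | β)) & ~((β | β) & (β -> (β -> γ)))) & ((~α -> ((β | ~α) & (γ | (α -> β)))) & (~(β -> α) | ((α | β) -> γ))) = 0 & 5 = 0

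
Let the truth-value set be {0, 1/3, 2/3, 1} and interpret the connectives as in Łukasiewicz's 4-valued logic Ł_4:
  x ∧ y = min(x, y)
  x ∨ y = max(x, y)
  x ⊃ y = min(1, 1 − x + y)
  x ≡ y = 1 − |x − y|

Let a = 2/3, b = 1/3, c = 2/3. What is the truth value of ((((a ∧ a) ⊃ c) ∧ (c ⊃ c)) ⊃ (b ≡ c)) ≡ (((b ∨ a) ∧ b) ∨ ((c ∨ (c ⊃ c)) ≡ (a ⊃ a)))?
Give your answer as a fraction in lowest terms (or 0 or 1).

a ∧ a = 2/3 ∧ 2/3 = 2/3
(a ∧ a) ⊃ c = 2/3 ⊃ 2/3 = 1
c ⊃ c = 2/3 ⊃ 2/3 = 1
((a ∧ a) ⊃ c) ∧ (c ⊃ c) = 1 ∧ 1 = 1
b ≡ c = 1/3 ≡ 2/3 = 2/3
(((a ∧ a) ⊃ c) ∧ (c ⊃ c)) ⊃ (b ≡ c) = 1 ⊃ 2/3 = 2/3
b ∨ a = 1/3 ∨ 2/3 = 2/3
(b ∨ a) ∧ b = 2/3 ∧ 1/3 = 1/3
c ⊃ c = 2/3 ⊃ 2/3 = 1
c ∨ (c ⊃ c) = 2/3 ∨ 1 = 1
a ⊃ a = 2/3 ⊃ 2/3 = 1
(c ∨ (c ⊃ c)) ≡ (a ⊃ a) = 1 ≡ 1 = 1
((b ∨ a) ∧ b) ∨ ((c ∨ (c ⊃ c)) ≡ (a ⊃ a)) = 1/3 ∨ 1 = 1
((((a ∧ a) ⊃ c) ∧ (c ⊃ c)) ⊃ (b ≡ c)) ≡ (((b ∨ a) ∧ b) ∨ ((c ∨ (c ⊃ c)) ≡ (a ⊃ a))) = 2/3 ≡ 1 = 2/3

2/3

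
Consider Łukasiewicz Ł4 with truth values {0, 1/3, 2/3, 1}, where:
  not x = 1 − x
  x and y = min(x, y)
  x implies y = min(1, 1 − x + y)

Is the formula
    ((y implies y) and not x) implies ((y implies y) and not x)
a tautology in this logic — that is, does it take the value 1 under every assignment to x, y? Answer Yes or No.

Yes

x = 0, y = 0 ↦ 1
x = 0, y = 1/3 ↦ 1
x = 0, y = 2/3 ↦ 1
x = 0, y = 1 ↦ 1
x = 1/3, y = 0 ↦ 1
x = 1/3, y = 1/3 ↦ 1
x = 1/3, y = 2/3 ↦ 1
x = 1/3, y = 1 ↦ 1
x = 2/3, y = 0 ↦ 1
x = 2/3, y = 1/3 ↦ 1
x = 2/3, y = 2/3 ↦ 1
x = 2/3, y = 1 ↦ 1
x = 1, y = 0 ↦ 1
x = 1, y = 1/3 ↦ 1
x = 1, y = 2/3 ↦ 1
x = 1, y = 1 ↦ 1
Every assignment gives a value ≥ 1.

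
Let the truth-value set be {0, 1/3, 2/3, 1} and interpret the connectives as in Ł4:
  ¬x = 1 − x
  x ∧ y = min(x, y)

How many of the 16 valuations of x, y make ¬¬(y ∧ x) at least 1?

1

x = 0, y = 0 ↦ 0  <
x = 0, y = 1/3 ↦ 0  <
x = 0, y = 2/3 ↦ 0  <
x = 0, y = 1 ↦ 0  <
x = 1/3, y = 0 ↦ 0  <
x = 1/3, y = 1/3 ↦ 1/3  <
x = 1/3, y = 2/3 ↦ 1/3  <
x = 1/3, y = 1 ↦ 1/3  <
x = 2/3, y = 0 ↦ 0  <
x = 2/3, y = 1/3 ↦ 1/3  <
x = 2/3, y = 2/3 ↦ 2/3  <
x = 2/3, y = 1 ↦ 2/3  <
x = 1, y = 0 ↦ 0  <
x = 1, y = 1/3 ↦ 1/3  <
x = 1, y = 2/3 ↦ 2/3  <
x = 1, y = 1 ↦ 1  ≥
So 1 of the 16 assignments meets the threshold.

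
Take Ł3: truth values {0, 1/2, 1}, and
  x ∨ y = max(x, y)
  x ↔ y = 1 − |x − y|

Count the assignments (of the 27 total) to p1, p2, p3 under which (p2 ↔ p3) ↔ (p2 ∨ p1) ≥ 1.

value 1: 11 assignments (counts)
value 1/2: 11 assignments
value 0: 5 assignments
So 11 of the 27 assignments meet the threshold.

11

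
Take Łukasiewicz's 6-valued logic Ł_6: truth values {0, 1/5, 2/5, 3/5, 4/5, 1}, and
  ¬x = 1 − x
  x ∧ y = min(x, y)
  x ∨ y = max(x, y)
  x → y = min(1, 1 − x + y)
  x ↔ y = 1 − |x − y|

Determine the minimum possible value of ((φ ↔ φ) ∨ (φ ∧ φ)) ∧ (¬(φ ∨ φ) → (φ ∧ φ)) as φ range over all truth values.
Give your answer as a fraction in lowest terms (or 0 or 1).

0

Take φ = 0:
φ ↔ φ = 0 ↔ 0 = 1
φ ∧ φ = 0 ∧ 0 = 0
(φ ↔ φ) ∨ (φ ∧ φ) = 1 ∨ 0 = 1
φ ∨ φ = 0 ∨ 0 = 0
¬(φ ∨ φ) = ¬0 = 1
φ ∧ φ = 0 ∧ 0 = 0
¬(φ ∨ φ) → (φ ∧ φ) = 1 → 0 = 0
((φ ↔ φ) ∨ (φ ∧ φ)) ∧ (¬(φ ∨ φ) → (φ ∧ φ)) = 1 ∧ 0 = 0
No assignment yields a value below 0, so this is the minimum.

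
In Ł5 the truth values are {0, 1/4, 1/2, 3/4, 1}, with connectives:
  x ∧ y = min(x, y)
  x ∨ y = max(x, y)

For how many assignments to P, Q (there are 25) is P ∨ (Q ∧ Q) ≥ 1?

9

value 1: 9 assignments (counts)
value 3/4: 7 assignments
value 1/2: 5 assignments
value 1/4: 3 assignments
value 0: 1 assignment
So 9 of the 25 assignments meet the threshold.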